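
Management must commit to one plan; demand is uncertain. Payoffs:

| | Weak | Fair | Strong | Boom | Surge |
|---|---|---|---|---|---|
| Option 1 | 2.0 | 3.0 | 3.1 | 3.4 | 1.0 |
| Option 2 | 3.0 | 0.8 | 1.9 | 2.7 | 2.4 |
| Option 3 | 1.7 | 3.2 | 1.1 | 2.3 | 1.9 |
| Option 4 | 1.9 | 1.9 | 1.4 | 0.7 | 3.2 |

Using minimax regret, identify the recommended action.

Column bests: Weak=3.0, Fair=3.2, Strong=3.1, Boom=3.4, Surge=3.2.
Option 1 regrets: 1.0, 0.2, 0.0, 0.0, 2.2 → max 2.2
Option 2 regrets: 0.0, 2.4, 1.2, 0.7, 0.8 → max 2.4
Option 3 regrets: 1.3, 0.0, 2.0, 1.1, 1.3 → max 2.0
Option 4 regrets: 1.1, 1.3, 1.7, 2.7, 0.0 → max 2.7
Smallest max regret = 2.0 → Option 3.

Option 3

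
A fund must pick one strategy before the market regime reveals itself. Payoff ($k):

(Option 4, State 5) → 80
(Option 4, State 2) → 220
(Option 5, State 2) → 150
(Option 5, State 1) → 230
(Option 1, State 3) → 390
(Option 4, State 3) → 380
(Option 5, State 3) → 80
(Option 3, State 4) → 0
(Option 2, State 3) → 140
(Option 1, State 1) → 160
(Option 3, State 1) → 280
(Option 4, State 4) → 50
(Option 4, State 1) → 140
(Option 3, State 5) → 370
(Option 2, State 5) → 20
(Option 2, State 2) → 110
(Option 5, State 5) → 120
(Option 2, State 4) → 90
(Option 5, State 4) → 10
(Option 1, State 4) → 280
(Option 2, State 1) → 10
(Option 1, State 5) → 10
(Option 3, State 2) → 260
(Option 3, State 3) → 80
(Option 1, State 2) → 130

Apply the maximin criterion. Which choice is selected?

Row minima: Option 1=10, Option 2=10, Option 3=0, Option 4=50, Option 5=10
Best worst-case = 50 → Option 4.

Option 4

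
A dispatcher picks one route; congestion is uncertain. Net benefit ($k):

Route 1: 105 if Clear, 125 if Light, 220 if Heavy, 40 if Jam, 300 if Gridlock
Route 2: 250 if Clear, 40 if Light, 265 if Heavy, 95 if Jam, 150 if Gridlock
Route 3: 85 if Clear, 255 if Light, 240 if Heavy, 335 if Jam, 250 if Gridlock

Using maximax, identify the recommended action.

Row maxima: Route 1=300, Route 2=265, Route 3=335
Best best-case = 335 → Route 3.

Route 3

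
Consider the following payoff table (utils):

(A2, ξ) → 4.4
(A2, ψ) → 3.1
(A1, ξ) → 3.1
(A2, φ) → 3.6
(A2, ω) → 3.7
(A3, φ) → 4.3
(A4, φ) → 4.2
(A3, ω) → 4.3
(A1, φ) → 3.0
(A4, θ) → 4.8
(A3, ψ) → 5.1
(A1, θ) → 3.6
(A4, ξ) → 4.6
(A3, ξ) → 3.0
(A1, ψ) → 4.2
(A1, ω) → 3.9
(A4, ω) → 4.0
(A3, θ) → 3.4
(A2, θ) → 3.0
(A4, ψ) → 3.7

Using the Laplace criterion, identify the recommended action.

Row averages: A1=3.56, A2=3.56, A3=4.02, A4=4.26
Highest average = 4.26 → A4.

A4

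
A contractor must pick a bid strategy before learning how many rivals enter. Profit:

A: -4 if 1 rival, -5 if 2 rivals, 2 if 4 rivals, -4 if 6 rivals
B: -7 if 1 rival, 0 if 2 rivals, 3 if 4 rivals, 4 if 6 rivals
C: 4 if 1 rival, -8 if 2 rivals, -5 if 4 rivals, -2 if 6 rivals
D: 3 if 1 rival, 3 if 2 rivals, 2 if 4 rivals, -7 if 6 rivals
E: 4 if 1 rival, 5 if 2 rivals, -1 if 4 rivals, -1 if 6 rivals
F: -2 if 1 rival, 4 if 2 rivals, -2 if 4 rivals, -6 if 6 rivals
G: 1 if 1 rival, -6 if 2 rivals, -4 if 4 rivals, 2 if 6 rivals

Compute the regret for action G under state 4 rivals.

Best payoff under 4 rivals is 3.
Regret = 3 − (-4) = 7.

7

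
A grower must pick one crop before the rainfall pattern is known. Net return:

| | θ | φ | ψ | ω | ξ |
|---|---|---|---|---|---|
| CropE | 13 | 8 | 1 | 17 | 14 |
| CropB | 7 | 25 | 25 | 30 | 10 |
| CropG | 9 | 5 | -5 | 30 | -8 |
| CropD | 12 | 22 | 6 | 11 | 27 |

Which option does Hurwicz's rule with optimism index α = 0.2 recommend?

CropE: 0.2·17 + 0.8·1 = 4.2
CropB: 0.2·30 + 0.8·7 = 11.6
CropG: 0.2·30 + 0.8·(-8) = -0.4
CropD: 0.2·27 + 0.8·6 = 10.2
Highest Hurwicz score = 11.6 → CropB.

CropB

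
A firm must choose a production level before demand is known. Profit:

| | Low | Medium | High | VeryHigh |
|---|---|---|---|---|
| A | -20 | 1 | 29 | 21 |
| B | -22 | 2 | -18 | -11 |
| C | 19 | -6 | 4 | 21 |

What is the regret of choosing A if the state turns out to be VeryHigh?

Best payoff under VeryHigh is 21.
Regret = 21 − 21 = 0.

0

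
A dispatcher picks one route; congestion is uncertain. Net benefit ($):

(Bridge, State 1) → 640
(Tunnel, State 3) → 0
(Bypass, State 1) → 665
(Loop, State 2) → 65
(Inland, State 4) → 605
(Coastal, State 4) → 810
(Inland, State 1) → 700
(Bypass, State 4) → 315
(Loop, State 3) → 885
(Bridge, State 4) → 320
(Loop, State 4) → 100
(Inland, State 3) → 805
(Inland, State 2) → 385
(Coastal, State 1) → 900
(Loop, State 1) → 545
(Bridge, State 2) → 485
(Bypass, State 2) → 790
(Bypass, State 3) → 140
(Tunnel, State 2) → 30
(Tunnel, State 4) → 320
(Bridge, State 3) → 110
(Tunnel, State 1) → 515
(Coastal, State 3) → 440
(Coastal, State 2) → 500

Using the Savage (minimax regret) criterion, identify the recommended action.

Column bests: State 1=900, State 2=790, State 3=885, State 4=810.
Inland regrets: 200, 405, 80, 205 → max 405
Bridge regrets: 260, 305, 775, 490 → max 775
Loop regrets: 355, 725, 0, 710 → max 725
Bypass regrets: 235, 0, 745, 495 → max 745
Tunnel regrets: 385, 760, 885, 490 → max 885
Coastal regrets: 0, 290, 445, 0 → max 445
Smallest max regret = 405 → Inland.

Inland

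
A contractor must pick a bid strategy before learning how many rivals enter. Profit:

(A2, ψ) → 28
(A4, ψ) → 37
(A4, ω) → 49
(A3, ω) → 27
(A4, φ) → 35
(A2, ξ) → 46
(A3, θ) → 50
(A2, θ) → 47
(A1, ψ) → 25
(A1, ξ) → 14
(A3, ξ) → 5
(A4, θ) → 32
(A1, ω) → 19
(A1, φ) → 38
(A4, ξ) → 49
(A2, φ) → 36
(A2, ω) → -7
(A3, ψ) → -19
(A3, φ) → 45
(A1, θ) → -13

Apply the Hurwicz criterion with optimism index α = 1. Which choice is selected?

A3

A1: 1·38 + 0·(-13) = 38
A2: 1·47 + 0·(-7) = 47
A3: 1·50 + 0·(-19) = 50
A4: 1·49 + 0·32 = 49
Highest Hurwicz score = 50 → A3.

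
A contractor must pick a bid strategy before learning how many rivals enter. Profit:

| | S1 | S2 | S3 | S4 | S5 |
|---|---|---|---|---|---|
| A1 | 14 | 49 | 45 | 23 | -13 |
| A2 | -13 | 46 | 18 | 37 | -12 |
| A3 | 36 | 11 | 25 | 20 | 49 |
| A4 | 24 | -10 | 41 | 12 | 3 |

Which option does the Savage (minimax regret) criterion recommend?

Column bests: S1=36, S2=49, S3=45, S4=37, S5=49.
A1 regrets: 22, 0, 0, 14, 62 → max 62
A2 regrets: 49, 3, 27, 0, 61 → max 61
A3 regrets: 0, 38, 20, 17, 0 → max 38
A4 regrets: 12, 59, 4, 25, 46 → max 59
Smallest max regret = 38 → A3.

A3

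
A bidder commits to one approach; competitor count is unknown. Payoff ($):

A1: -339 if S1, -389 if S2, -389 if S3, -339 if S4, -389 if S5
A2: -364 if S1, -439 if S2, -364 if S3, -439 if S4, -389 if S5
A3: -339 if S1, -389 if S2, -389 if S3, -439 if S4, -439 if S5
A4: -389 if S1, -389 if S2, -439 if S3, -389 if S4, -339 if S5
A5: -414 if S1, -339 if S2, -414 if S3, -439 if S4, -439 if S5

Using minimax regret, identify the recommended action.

Column bests: S1=-339, S2=-339, S3=-364, S4=-339, S5=-339.
A1 regrets: 0, 50, 25, 0, 50 → max 50
A2 regrets: 25, 100, 0, 100, 50 → max 100
A3 regrets: 0, 50, 25, 100, 100 → max 100
A4 regrets: 50, 50, 75, 50, 0 → max 75
A5 regrets: 75, 0, 50, 100, 100 → max 100
Smallest max regret = 50 → A1.

A1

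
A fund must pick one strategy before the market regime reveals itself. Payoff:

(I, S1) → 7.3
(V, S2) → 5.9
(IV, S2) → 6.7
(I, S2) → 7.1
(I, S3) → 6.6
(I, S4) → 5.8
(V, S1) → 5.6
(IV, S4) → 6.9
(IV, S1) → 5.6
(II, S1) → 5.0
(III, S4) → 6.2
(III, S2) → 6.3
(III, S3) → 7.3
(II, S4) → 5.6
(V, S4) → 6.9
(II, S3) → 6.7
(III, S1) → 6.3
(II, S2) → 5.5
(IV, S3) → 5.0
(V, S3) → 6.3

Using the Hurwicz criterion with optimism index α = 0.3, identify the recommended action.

III

I: 0.3·7.3 + 0.7·5.8 = 6.25
II: 0.3·6.7 + 0.7·5.0 = 5.51
III: 0.3·7.3 + 0.7·6.2 = 6.53
IV: 0.3·6.9 + 0.7·5.0 = 5.57
V: 0.3·6.9 + 0.7·5.6 = 5.99
Highest Hurwicz score = 6.53 → III.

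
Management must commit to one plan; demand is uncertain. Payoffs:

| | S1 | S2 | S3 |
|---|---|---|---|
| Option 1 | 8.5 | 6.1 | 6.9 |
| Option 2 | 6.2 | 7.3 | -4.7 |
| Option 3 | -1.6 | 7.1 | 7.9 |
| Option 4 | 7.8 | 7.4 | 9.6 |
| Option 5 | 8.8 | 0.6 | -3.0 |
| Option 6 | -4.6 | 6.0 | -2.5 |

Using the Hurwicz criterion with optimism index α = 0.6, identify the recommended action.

Option 4

Option 1: 0.6·8.5 + 0.4·6.1 = 7.54
Option 2: 0.6·7.3 + 0.4·(-4.7) = 2.5
Option 3: 0.6·7.9 + 0.4·(-1.6) = 4.1
Option 4: 0.6·9.6 + 0.4·7.4 = 8.72
Option 5: 0.6·8.8 + 0.4·(-3.0) = 4.08
Option 6: 0.6·6.0 + 0.4·(-4.6) = 1.76
Highest Hurwicz score = 8.72 → Option 4.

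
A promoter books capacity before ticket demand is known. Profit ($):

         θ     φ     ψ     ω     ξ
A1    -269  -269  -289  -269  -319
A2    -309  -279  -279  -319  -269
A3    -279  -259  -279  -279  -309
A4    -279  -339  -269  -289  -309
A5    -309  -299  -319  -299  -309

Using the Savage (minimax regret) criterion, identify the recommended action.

Column bests: θ=-269, φ=-259, ψ=-269, ω=-269, ξ=-269.
A1 regrets: 0, 10, 20, 0, 50 → max 50
A2 regrets: 40, 20, 10, 50, 0 → max 50
A3 regrets: 10, 0, 10, 10, 40 → max 40
A4 regrets: 10, 80, 0, 20, 40 → max 80
A5 regrets: 40, 40, 50, 30, 40 → max 50
Smallest max regret = 40 → A3.

A3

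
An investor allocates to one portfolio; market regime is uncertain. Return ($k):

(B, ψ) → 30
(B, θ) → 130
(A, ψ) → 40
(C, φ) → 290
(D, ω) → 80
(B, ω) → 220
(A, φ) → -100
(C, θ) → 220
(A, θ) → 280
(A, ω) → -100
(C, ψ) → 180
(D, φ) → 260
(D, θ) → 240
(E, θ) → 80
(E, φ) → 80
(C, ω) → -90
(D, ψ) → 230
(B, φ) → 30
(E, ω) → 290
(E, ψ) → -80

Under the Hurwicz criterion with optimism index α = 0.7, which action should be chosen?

D

A: 0.7·280 + 0.3·(-100) = 166
B: 0.7·220 + 0.3·30 = 163
C: 0.7·290 + 0.3·(-90) = 176
D: 0.7·260 + 0.3·80 = 206
E: 0.7·290 + 0.3·(-80) = 179
Highest Hurwicz score = 206 → D.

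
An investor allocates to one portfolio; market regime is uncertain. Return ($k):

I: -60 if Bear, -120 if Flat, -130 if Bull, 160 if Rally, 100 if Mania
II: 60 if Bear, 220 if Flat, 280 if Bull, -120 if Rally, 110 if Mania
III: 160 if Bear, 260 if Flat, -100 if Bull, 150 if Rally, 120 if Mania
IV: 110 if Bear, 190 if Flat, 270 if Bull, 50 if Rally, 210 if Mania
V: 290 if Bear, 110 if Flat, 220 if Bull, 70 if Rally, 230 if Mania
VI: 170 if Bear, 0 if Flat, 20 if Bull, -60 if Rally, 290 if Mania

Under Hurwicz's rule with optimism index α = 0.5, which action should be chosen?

V

I: 0.5·160 + 0.5·(-130) = 15
II: 0.5·280 + 0.5·(-120) = 80
III: 0.5·260 + 0.5·(-100) = 80
IV: 0.5·270 + 0.5·50 = 160
V: 0.5·290 + 0.5·70 = 180
VI: 0.5·290 + 0.5·(-60) = 115
Highest Hurwicz score = 180 → V.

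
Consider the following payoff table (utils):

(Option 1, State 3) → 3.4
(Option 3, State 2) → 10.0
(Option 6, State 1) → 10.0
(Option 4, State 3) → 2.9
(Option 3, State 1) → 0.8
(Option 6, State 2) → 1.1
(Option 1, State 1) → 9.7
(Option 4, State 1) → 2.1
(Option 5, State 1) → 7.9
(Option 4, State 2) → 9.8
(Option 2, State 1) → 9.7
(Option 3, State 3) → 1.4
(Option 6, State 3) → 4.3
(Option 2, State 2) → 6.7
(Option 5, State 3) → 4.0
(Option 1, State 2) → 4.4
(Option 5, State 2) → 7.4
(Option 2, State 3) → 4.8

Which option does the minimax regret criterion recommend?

Column bests: State 1=10.0, State 2=10.0, State 3=4.8.
Option 1 regrets: 0.3, 5.6, 1.4 → max 5.6
Option 2 regrets: 0.3, 3.3, 0.0 → max 3.3
Option 3 regrets: 9.2, 0.0, 3.4 → max 9.2
Option 4 regrets: 7.9, 0.2, 1.9 → max 7.9
Option 5 regrets: 2.1, 2.6, 0.8 → max 2.6
Option 6 regrets: 0.0, 8.9, 0.5 → max 8.9
Smallest max regret = 2.6 → Option 5.

Option 5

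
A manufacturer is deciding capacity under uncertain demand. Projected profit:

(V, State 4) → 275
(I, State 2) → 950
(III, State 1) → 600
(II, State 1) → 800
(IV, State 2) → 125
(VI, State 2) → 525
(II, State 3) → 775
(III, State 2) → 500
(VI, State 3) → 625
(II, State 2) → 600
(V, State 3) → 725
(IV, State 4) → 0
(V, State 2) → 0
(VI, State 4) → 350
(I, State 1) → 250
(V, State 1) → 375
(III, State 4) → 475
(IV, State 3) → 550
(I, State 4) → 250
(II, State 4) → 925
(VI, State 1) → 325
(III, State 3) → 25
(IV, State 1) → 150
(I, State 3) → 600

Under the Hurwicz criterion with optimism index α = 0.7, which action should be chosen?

I: 0.7·950 + 0.3·250 = 740
II: 0.7·925 + 0.3·600 = 827.5
III: 0.7·600 + 0.3·25 = 427.5
IV: 0.7·550 + 0.3·0 = 385
V: 0.7·725 + 0.3·0 = 507.5
VI: 0.7·625 + 0.3·325 = 535
Highest Hurwicz score = 827.5 → II.

II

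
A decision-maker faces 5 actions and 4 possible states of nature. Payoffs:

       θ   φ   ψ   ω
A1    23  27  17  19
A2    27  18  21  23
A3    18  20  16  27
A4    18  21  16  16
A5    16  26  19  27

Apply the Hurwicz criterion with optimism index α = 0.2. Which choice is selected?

A1: 0.2·27 + 0.8·17 = 19
A2: 0.2·27 + 0.8·18 = 19.8
A3: 0.2·27 + 0.8·16 = 18.2
A4: 0.2·21 + 0.8·16 = 17
A5: 0.2·27 + 0.8·16 = 18.2
Highest Hurwicz score = 19.8 → A2.

A2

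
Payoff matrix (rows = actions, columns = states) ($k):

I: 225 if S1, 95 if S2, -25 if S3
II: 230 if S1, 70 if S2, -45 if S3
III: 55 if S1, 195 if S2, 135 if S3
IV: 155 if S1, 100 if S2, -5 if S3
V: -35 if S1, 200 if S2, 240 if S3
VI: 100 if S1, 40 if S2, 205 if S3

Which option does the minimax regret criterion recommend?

VI

Column bests: S1=230, S2=200, S3=240.
I regrets: 5, 105, 265 → max 265
II regrets: 0, 130, 285 → max 285
III regrets: 175, 5, 105 → max 175
IV regrets: 75, 100, 245 → max 245
V regrets: 265, 0, 0 → max 265
VI regrets: 130, 160, 35 → max 160
Smallest max regret = 160 → VI.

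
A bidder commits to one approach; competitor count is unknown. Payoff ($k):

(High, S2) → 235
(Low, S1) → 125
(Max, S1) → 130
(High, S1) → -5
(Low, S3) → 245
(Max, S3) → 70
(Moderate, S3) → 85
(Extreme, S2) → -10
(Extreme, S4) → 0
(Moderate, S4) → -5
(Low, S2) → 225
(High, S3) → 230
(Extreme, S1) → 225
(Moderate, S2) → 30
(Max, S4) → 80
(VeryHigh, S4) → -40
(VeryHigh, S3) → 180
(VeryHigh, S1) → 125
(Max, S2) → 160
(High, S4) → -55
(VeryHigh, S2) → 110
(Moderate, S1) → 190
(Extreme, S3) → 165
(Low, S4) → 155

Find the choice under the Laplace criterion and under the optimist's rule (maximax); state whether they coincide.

Row averages: Low=187.5, Moderate=75, High=101.25, VeryHigh=93.75, Extreme=95, Max=110
Highest average = 187.5 → Low.
Row maxima: Low=245, Moderate=190, High=235, VeryHigh=180, Extreme=225, Max=160
Best best-case = 245 → Low.

laplace → Low; maximax → Low (agree)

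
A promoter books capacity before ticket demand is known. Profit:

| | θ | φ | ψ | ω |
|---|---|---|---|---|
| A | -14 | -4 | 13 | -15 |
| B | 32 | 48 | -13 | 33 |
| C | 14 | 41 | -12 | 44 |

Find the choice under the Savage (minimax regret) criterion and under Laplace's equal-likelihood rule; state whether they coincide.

Column bests: θ=32, φ=48, ψ=13, ω=44.
A regrets: 46, 52, 0, 59 → max 59
B regrets: 0, 0, 26, 11 → max 26
C regrets: 18, 7, 25, 0 → max 25
Smallest max regret = 25 → C.
Row averages: A=-5, B=25, C=21.75
Highest average = 25 → B.

minimax regret → C; laplace → B (disagree)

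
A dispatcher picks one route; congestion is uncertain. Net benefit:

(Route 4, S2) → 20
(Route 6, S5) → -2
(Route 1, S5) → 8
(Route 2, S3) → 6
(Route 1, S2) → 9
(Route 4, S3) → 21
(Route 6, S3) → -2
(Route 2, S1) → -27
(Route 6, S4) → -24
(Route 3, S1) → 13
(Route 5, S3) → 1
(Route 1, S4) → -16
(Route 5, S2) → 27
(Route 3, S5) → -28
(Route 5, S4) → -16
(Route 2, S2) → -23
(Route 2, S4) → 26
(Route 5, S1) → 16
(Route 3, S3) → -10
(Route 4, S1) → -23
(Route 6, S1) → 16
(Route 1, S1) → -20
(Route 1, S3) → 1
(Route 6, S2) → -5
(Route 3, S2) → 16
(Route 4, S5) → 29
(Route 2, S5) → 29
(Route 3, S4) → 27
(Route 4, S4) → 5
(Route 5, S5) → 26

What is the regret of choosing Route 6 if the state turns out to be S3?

23

Best payoff under S3 is 21.
Regret = 21 − (-2) = 23.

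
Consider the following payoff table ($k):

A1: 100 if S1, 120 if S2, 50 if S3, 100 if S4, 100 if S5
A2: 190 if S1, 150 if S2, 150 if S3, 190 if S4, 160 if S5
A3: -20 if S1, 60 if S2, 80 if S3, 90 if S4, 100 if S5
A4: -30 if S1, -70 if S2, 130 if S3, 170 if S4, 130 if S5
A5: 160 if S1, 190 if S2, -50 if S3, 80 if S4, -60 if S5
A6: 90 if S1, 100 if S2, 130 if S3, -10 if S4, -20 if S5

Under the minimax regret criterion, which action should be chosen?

Column bests: S1=190, S2=190, S3=150, S4=190, S5=160.
A1 regrets: 90, 70, 100, 90, 60 → max 100
A2 regrets: 0, 40, 0, 0, 0 → max 40
A3 regrets: 210, 130, 70, 100, 60 → max 210
A4 regrets: 220, 260, 20, 20, 30 → max 260
A5 regrets: 30, 0, 200, 110, 220 → max 220
A6 regrets: 100, 90, 20, 200, 180 → max 200
Smallest max regret = 40 → A2.

A2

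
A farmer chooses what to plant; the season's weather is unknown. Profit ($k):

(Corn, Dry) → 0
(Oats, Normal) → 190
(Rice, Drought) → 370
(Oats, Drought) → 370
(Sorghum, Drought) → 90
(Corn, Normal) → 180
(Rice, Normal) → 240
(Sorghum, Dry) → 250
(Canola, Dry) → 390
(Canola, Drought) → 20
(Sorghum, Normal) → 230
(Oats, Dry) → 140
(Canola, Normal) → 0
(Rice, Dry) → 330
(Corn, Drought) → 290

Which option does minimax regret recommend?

Rice

Column bests: Drought=370, Dry=390, Normal=240.
Canola regrets: 350, 0, 240 → max 350
Rice regrets: 0, 60, 0 → max 60
Sorghum regrets: 280, 140, 10 → max 280
Corn regrets: 80, 390, 60 → max 390
Oats regrets: 0, 250, 50 → max 250
Smallest max regret = 60 → Rice.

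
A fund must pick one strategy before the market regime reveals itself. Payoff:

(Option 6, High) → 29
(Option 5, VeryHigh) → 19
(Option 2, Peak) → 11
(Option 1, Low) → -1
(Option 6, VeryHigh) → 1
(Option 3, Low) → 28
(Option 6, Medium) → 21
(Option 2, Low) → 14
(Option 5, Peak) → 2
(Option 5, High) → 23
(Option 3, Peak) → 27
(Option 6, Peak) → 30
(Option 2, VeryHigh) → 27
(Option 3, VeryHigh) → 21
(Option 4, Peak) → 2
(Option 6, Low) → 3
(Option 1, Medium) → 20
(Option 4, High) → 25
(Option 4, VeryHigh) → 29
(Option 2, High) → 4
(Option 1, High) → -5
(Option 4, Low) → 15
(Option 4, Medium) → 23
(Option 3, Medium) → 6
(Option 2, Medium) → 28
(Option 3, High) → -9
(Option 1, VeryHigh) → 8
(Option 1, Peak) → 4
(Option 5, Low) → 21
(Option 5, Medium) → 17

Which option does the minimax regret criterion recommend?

Column bests: Low=28, Medium=28, High=29, VeryHigh=29, Peak=30.
Option 1 regrets: 29, 8, 34, 21, 26 → max 34
Option 2 regrets: 14, 0, 25, 2, 19 → max 25
Option 3 regrets: 0, 22, 38, 8, 3 → max 38
Option 4 regrets: 13, 5, 4, 0, 28 → max 28
Option 5 regrets: 7, 11, 6, 10, 28 → max 28
Option 6 regrets: 25, 7, 0, 28, 0 → max 28
Smallest max regret = 25 → Option 2.

Option 2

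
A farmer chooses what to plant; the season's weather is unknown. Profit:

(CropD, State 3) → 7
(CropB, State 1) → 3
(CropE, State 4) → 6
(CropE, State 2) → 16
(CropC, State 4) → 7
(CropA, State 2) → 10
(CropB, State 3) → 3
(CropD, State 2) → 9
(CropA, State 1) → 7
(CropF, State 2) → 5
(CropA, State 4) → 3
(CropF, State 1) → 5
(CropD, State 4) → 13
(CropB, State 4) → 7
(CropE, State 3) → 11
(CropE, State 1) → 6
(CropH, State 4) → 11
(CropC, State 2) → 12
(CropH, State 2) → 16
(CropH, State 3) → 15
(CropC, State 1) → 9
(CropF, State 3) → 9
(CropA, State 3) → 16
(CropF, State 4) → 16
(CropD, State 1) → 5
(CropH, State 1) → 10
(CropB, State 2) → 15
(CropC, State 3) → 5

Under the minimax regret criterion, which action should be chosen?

CropH

Column bests: State 1=10, State 2=16, State 3=16, State 4=16.
CropH regrets: 0, 0, 1, 5 → max 5
CropD regrets: 5, 7, 9, 3 → max 9
CropE regrets: 4, 0, 5, 10 → max 10
CropA regrets: 3, 6, 0, 13 → max 13
CropC regrets: 1, 4, 11, 9 → max 11
CropB regrets: 7, 1, 13, 9 → max 13
CropF regrets: 5, 11, 7, 0 → max 11
Smallest max regret = 5 → CropH.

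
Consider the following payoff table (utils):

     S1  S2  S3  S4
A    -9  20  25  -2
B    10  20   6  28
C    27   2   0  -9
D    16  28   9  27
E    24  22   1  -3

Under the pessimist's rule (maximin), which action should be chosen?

D

Row minima: A=-9, B=6, C=-9, D=9, E=-3
Best worst-case = 9 → D.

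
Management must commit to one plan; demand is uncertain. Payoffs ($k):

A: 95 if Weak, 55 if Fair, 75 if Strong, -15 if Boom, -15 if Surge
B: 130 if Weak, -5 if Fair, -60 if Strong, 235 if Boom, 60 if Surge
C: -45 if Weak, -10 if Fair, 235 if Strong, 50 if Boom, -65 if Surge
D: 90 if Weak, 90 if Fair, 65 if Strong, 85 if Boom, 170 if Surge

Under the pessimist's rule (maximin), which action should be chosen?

Row minima: A=-15, B=-60, C=-65, D=65
Best worst-case = 65 → D.

D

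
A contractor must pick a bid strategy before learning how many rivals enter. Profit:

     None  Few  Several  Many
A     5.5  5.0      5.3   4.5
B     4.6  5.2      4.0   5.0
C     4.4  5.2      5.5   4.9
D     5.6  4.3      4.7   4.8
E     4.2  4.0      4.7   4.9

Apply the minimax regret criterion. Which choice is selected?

A

Column bests: None=5.6, Few=5.2, Several=5.5, Many=5.0.
A regrets: 0.1, 0.2, 0.2, 0.5 → max 0.5
B regrets: 1.0, 0.0, 1.5, 0.0 → max 1.5
C regrets: 1.2, 0.0, 0.0, 0.1 → max 1.2
D regrets: 0.0, 0.9, 0.8, 0.2 → max 0.9
E regrets: 1.4, 1.2, 0.8, 0.1 → max 1.4
Smallest max regret = 0.5 → A.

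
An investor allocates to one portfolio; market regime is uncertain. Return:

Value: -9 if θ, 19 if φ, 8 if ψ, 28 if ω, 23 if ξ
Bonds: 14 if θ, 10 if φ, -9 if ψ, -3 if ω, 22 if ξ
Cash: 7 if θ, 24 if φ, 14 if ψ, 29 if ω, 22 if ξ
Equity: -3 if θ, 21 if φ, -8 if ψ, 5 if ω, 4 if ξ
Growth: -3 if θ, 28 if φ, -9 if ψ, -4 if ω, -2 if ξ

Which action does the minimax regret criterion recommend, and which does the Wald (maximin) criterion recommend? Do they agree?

Column bests: θ=14, φ=28, ψ=14, ω=29, ξ=23.
Value regrets: 23, 9, 6, 1, 0 → max 23
Bonds regrets: 0, 18, 23, 32, 1 → max 32
Cash regrets: 7, 4, 0, 0, 1 → max 7
Equity regrets: 17, 7, 22, 24, 19 → max 24
Growth regrets: 17, 0, 23, 33, 25 → max 33
Smallest max regret = 7 → Cash.
Row minima: Value=-9, Bonds=-9, Cash=7, Equity=-8, Growth=-9
Best worst-case = 7 → Cash.

minimax regret → Cash; maximin → Cash (agree)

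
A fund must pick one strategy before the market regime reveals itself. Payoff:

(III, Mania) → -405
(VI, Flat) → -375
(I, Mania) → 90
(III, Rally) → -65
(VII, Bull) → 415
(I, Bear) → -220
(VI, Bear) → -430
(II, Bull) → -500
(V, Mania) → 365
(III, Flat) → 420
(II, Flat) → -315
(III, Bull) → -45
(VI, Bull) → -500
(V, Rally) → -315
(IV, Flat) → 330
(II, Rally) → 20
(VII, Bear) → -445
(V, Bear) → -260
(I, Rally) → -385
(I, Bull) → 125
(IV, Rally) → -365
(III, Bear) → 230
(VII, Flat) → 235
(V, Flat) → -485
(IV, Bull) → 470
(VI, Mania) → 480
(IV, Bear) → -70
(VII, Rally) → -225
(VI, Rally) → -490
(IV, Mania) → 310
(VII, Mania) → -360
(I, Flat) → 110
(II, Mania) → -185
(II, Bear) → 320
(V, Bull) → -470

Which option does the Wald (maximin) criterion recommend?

IV

Row minima: I=-385, II=-500, III=-405, IV=-365, V=-485, VI=-500, VII=-445
Best worst-case = -365 → IV.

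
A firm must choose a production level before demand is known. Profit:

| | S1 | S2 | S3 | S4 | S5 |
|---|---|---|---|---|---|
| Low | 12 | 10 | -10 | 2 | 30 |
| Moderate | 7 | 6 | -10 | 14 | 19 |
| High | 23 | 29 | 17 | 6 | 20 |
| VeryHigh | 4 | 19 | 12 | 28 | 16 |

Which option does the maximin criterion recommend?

Row minima: Low=-10, Moderate=-10, High=6, VeryHigh=4
Best worst-case = 6 → High.

High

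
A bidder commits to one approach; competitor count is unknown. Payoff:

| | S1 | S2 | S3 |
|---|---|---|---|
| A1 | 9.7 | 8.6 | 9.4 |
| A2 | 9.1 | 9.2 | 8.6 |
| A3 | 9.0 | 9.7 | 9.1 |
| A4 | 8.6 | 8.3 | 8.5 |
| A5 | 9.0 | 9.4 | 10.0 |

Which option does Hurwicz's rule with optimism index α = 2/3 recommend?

A5

A1: 2/3·9.7 + 1/3·8.6 = 28/3
A2: 2/3·9.2 + 1/3·8.6 = 9
A3: 2/3·9.7 + 1/3·9.0 = 142/15
A4: 2/3·8.6 + 1/3·8.3 = 8.5
A5: 2/3·10.0 + 1/3·9.0 = 29/3
Highest Hurwicz score = 29/3 → A5.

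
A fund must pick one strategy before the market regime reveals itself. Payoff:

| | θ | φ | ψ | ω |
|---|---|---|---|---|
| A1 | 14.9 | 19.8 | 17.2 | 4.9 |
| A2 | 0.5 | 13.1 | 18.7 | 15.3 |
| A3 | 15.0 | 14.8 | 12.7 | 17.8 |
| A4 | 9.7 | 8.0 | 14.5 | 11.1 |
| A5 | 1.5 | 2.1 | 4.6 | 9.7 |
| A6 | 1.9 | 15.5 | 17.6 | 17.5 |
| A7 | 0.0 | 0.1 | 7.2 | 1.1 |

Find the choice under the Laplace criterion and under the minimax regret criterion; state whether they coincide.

Row averages: A1=14.2, A2=11.9, A3=15.075, A4=10.825, A5=4.475, A6=13.125, A7=2.1
Highest average = 15.075 → A3.
Column bests: θ=15.0, φ=19.8, ψ=18.7, ω=17.8.
A1 regrets: 0.1, 0.0, 1.5, 12.9 → max 12.9
A2 regrets: 14.5, 6.7, 0.0, 2.5 → max 14.5
A3 regrets: 0.0, 5.0, 6.0, 0.0 → max 6.0
A4 regrets: 5.3, 11.8, 4.2, 6.7 → max 11.8
A5 regrets: 13.5, 17.7, 14.1, 8.1 → max 17.7
A6 regrets: 13.1, 4.3, 1.1, 0.3 → max 13.1
A7 regrets: 15.0, 19.7, 11.5, 16.7 → max 19.7
Smallest max regret = 6.0 → A3.

laplace → A3; minimax regret → A3 (agree)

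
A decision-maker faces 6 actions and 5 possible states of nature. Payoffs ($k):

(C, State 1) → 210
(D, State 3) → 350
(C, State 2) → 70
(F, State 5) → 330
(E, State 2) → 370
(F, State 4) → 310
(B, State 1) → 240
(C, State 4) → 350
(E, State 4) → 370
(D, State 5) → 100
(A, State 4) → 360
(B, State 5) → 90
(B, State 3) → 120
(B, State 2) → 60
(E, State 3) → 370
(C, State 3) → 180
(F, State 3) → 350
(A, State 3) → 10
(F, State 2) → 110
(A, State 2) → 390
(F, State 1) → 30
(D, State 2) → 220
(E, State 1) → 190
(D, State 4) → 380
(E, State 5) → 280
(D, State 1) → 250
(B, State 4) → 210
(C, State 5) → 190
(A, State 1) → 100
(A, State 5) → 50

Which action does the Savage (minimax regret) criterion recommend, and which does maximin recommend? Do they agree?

Column bests: State 1=250, State 2=390, State 3=370, State 4=380, State 5=330.
A regrets: 150, 0, 360, 20, 280 → max 360
B regrets: 10, 330, 250, 170, 240 → max 330
C regrets: 40, 320, 190, 30, 140 → max 320
D regrets: 0, 170, 20, 0, 230 → max 230
E regrets: 60, 20, 0, 10, 50 → max 60
F regrets: 220, 280, 20, 70, 0 → max 280
Smallest max regret = 60 → E.
Row minima: A=10, B=60, C=70, D=100, E=190, F=30
Best worst-case = 190 → E.

minimax regret → E; maximin → E (agree)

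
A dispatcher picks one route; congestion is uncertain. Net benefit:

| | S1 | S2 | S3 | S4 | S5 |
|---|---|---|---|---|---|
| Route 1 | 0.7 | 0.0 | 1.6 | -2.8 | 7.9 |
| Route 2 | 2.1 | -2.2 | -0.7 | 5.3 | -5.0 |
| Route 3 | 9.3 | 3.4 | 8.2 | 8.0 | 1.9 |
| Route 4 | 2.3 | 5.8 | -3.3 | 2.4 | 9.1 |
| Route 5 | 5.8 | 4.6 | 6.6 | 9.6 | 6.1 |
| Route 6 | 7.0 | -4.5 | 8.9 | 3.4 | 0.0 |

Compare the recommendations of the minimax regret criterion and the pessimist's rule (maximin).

minimax regret → Route 5; maximin → Route 5 (agree)

Column bests: S1=9.3, S2=5.8, S3=8.9, S4=9.6, S5=9.1.
Route 1 regrets: 8.6, 5.8, 7.3, 12.4, 1.2 → max 12.4
Route 2 regrets: 7.2, 8.0, 9.6, 4.3, 14.1 → max 14.1
Route 3 regrets: 0.0, 2.4, 0.7, 1.6, 7.2 → max 7.2
Route 4 regrets: 7.0, 0.0, 12.2, 7.2, 0.0 → max 12.2
Route 5 regrets: 3.5, 1.2, 2.3, 0.0, 3.0 → max 3.5
Route 6 regrets: 2.3, 10.3, 0.0, 6.2, 9.1 → max 10.3
Smallest max regret = 3.5 → Route 5.
Row minima: Route 1=-2.8, Route 2=-5.0, Route 3=1.9, Route 4=-3.3, Route 5=4.6, Route 6=-4.5
Best worst-case = 4.6 → Route 5.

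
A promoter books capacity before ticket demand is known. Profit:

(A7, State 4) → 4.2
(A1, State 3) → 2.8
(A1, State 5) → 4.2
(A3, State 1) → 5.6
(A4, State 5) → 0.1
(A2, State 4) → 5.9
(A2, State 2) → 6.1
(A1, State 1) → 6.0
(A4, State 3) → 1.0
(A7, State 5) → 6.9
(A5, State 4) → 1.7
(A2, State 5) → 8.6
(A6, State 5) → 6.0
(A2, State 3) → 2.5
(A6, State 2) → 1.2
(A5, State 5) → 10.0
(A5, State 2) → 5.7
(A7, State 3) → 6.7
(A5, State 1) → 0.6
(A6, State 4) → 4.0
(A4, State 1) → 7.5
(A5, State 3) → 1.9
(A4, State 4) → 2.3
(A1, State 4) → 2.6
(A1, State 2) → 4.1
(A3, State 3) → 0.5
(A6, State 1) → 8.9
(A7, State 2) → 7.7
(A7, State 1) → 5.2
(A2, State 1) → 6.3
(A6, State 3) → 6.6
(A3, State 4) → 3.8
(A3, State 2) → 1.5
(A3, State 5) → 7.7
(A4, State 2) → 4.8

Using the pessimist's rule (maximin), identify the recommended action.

A7

Row minima: A1=2.6, A2=2.5, A3=0.5, A4=0.1, A5=0.6, A6=1.2, A7=4.2
Best worst-case = 4.2 → A7.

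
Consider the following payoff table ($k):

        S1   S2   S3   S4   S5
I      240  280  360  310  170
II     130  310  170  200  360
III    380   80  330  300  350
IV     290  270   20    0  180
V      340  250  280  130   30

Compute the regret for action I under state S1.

Best payoff under S1 is 380.
Regret = 380 − 240 = 140.

140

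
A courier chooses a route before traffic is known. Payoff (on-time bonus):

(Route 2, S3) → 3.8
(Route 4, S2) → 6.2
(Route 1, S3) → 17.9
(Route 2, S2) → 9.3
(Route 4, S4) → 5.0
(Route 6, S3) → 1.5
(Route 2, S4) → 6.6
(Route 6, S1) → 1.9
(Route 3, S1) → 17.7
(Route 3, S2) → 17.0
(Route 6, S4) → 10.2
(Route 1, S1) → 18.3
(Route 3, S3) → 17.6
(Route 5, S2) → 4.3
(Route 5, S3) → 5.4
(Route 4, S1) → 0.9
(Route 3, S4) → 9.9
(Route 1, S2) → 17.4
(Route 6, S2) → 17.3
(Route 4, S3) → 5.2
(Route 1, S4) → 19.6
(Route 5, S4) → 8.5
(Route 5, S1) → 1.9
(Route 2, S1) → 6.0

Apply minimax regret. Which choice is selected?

Route 1

Column bests: S1=18.3, S2=17.4, S3=17.9, S4=19.6.
Route 1 regrets: 0.0, 0.0, 0.0, 0.0 → max 0.0
Route 2 regrets: 12.3, 8.1, 14.1, 13.0 → max 14.1
Route 3 regrets: 0.6, 0.4, 0.3, 9.7 → max 9.7
Route 4 regrets: 17.4, 11.2, 12.7, 14.6 → max 17.4
Route 5 regrets: 16.4, 13.1, 12.5, 11.1 → max 16.4
Route 6 regrets: 16.4, 0.1, 16.4, 9.4 → max 16.4
Smallest max regret = 0.0 → Route 1.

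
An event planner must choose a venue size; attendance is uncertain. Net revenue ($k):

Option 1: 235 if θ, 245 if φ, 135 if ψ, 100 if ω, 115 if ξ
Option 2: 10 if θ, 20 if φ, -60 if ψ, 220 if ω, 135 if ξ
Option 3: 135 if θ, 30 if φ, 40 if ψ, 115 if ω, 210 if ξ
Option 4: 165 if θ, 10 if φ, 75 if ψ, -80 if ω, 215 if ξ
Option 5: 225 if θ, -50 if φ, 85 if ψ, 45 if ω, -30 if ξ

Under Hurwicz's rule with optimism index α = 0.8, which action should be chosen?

Option 1

Option 1: 0.8·245 + 0.2·100 = 216
Option 2: 0.8·220 + 0.2·(-60) = 164
Option 3: 0.8·210 + 0.2·30 = 174
Option 4: 0.8·215 + 0.2·(-80) = 156
Option 5: 0.8·225 + 0.2·(-50) = 170
Highest Hurwicz score = 216 → Option 1.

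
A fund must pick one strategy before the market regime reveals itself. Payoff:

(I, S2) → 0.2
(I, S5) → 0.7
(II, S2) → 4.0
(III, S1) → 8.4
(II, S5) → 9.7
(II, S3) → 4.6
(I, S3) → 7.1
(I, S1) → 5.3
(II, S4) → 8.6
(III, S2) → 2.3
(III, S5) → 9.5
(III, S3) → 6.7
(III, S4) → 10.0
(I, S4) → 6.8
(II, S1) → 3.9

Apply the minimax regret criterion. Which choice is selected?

III

Column bests: S1=8.4, S2=4.0, S3=7.1, S4=10.0, S5=9.7.
I regrets: 3.1, 3.8, 0.0, 3.2, 9.0 → max 9.0
II regrets: 4.5, 0.0, 2.5, 1.4, 0.0 → max 4.5
III regrets: 0.0, 1.7, 0.4, 0.0, 0.2 → max 1.7
Smallest max regret = 1.7 → III.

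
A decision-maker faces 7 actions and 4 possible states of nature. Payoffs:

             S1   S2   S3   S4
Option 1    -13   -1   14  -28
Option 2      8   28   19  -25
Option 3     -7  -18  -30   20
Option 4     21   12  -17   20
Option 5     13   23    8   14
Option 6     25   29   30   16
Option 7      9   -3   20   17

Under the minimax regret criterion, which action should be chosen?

Option 6

Column bests: S1=25, S2=29, S3=30, S4=20.
Option 1 regrets: 38, 30, 16, 48 → max 48
Option 2 regrets: 17, 1, 11, 45 → max 45
Option 3 regrets: 32, 47, 60, 0 → max 60
Option 4 regrets: 4, 17, 47, 0 → max 47
Option 5 regrets: 12, 6, 22, 6 → max 22
Option 6 regrets: 0, 0, 0, 4 → max 4
Option 7 regrets: 16, 32, 10, 3 → max 32
Smallest max regret = 4 → Option 6.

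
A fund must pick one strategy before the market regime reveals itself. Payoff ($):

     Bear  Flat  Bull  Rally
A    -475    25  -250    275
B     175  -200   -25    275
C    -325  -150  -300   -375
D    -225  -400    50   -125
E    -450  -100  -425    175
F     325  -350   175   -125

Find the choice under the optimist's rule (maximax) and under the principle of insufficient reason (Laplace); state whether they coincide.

Row maxima: A=275, B=275, C=-150, D=50, E=175, F=325
Best best-case = 325 → F.
Row averages: A=-106.25, B=56.25, C=-287.5, D=-175, E=-200, F=6.25
Highest average = 56.25 → B.

maximax → F; laplace → B (disagree)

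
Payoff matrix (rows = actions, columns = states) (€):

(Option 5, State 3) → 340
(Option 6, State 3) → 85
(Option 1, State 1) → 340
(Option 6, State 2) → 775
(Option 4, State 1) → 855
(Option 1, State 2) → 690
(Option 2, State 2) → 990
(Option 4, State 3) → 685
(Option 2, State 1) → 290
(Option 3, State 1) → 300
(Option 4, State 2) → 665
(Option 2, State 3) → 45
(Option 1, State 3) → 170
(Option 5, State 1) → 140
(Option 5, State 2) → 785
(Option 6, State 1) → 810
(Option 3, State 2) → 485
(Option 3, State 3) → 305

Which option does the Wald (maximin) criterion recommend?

Option 4

Row minima: Option 1=170, Option 2=45, Option 3=300, Option 4=665, Option 5=140, Option 6=85
Best worst-case = 665 → Option 4.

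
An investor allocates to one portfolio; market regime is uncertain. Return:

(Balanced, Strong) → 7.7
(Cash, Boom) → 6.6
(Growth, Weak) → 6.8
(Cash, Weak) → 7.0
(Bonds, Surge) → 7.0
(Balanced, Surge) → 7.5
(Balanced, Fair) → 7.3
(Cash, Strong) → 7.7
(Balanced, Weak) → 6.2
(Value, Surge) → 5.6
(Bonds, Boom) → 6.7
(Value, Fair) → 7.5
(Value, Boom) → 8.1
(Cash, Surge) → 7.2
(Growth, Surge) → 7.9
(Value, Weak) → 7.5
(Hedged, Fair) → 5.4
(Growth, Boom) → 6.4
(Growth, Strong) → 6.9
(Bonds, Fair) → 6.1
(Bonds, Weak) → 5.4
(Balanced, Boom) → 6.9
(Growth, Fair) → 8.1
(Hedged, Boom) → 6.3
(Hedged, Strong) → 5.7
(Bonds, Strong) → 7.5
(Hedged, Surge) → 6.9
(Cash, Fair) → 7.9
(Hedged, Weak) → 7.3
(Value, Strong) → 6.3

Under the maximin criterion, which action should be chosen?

Cash

Row minima: Growth=6.4, Hedged=5.4, Cash=6.6, Bonds=5.4, Balanced=6.2, Value=5.6
Best worst-case = 6.6 → Cash.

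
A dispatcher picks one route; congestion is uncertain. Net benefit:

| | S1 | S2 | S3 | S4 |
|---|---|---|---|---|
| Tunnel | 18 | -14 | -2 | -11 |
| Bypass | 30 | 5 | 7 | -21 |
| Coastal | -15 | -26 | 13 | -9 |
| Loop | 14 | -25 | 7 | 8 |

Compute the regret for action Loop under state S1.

Best payoff under S1 is 30.
Regret = 30 − 14 = 16.

16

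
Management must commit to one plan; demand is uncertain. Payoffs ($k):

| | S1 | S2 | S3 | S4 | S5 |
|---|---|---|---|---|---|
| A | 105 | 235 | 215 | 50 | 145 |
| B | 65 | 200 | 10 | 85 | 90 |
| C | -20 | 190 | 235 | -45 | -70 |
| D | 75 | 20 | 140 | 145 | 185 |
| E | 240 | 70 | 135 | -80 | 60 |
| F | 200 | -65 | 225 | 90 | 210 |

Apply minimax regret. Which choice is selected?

Column bests: S1=240, S2=235, S3=235, S4=145, S5=210.
A regrets: 135, 0, 20, 95, 65 → max 135
B regrets: 175, 35, 225, 60, 120 → max 225
C regrets: 260, 45, 0, 190, 280 → max 280
D regrets: 165, 215, 95, 0, 25 → max 215
E regrets: 0, 165, 100, 225, 150 → max 225
F regrets: 40, 300, 10, 55, 0 → max 300
Smallest max regret = 135 → A.

A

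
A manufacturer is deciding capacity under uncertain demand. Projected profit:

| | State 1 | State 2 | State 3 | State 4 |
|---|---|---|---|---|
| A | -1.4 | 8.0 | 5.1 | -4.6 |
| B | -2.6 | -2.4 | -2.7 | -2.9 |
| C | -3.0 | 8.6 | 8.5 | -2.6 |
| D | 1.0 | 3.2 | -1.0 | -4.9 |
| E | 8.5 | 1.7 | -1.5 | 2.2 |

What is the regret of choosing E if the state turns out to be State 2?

6.9

Best payoff under State 2 is 8.6.
Regret = 8.6 − 1.7 = 6.9.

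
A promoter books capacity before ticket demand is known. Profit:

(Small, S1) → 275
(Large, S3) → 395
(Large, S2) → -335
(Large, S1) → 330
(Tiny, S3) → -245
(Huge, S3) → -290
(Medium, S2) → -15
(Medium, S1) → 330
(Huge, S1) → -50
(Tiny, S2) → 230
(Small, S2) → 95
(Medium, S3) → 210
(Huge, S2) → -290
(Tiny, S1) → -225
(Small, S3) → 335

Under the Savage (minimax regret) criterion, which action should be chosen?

Small

Column bests: S1=330, S2=230, S3=395.
Tiny regrets: 555, 0, 640 → max 640
Small regrets: 55, 135, 60 → max 135
Medium regrets: 0, 245, 185 → max 245
Large regrets: 0, 565, 0 → max 565
Huge regrets: 380, 520, 685 → max 685
Smallest max regret = 135 → Small.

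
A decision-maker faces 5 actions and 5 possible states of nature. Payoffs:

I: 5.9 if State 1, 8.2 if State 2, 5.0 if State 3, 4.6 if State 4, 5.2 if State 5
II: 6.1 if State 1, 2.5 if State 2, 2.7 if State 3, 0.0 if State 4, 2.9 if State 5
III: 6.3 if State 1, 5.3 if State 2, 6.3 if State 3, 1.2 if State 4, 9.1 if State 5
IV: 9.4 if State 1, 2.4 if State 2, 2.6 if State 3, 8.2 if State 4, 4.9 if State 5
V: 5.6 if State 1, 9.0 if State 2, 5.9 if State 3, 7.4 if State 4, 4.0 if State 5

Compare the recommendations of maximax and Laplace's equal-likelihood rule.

Row maxima: I=8.2, II=6.1, III=9.1, IV=9.4, V=9.0
Best best-case = 9.4 → IV.
Row averages: I=5.78, II=2.84, III=5.64, IV=5.5, V=6.38
Highest average = 6.38 → V.

maximax → IV; laplace → V (disagree)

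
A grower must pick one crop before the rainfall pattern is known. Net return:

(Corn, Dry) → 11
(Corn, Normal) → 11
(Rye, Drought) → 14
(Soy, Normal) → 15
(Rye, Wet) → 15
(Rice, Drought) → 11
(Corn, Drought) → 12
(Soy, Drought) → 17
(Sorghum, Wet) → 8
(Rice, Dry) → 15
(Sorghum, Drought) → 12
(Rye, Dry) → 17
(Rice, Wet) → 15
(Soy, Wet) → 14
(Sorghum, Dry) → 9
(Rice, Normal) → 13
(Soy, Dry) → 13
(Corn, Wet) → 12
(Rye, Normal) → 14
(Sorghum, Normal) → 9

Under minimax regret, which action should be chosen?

Rye

Column bests: Drought=17, Dry=17, Normal=15, Wet=15.
Rye regrets: 3, 0, 1, 0 → max 3
Soy regrets: 0, 4, 0, 1 → max 4
Rice regrets: 6, 2, 2, 0 → max 6
Sorghum regrets: 5, 8, 6, 7 → max 8
Corn regrets: 5, 6, 4, 3 → max 6
Smallest max regret = 3 → Rye.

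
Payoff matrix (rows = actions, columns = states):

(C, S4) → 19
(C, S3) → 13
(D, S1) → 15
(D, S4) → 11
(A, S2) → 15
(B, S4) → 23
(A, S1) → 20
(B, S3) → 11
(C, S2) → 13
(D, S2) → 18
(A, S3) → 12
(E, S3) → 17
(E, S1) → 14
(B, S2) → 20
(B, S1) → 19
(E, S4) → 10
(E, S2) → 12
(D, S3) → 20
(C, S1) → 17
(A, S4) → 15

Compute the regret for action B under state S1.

1

Best payoff under S1 is 20.
Regret = 20 − 19 = 1.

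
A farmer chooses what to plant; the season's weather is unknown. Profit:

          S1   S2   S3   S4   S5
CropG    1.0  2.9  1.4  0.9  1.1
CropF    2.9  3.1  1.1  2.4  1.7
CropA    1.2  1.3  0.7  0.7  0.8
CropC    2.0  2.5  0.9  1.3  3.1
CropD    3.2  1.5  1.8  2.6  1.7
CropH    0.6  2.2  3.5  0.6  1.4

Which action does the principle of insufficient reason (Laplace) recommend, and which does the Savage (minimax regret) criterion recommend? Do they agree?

Row averages: CropG=1.46, CropF=2.24, CropA=0.94, CropC=1.96, CropD=2.16, CropH=1.66
Highest average = 2.24 → CropF.
Column bests: S1=3.2, S2=3.1, S3=3.5, S4=2.6, S5=3.1.
CropG regrets: 2.2, 0.2, 2.1, 1.7, 2.0 → max 2.2
CropF regrets: 0.3, 0.0, 2.4, 0.2, 1.4 → max 2.4
CropA regrets: 2.0, 1.8, 2.8, 1.9, 2.3 → max 2.8
CropC regrets: 1.2, 0.6, 2.6, 1.3, 0.0 → max 2.6
CropD regrets: 0.0, 1.6, 1.7, 0.0, 1.4 → max 1.7
CropH regrets: 2.6, 0.9, 0.0, 2.0, 1.7 → max 2.6
Smallest max regret = 1.7 → CropD.

laplace → CropF; minimax regret → CropD (disagree)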